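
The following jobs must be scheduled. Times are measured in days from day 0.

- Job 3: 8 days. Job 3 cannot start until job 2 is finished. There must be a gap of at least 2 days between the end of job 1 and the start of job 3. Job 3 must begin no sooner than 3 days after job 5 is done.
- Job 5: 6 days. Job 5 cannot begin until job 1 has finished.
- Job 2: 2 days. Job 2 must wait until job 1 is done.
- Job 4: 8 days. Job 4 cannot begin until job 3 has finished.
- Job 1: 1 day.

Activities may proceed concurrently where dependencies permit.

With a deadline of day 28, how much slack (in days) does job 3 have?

2

Job 1 has no prerequisites, so it starts at day 0 and finishes at day 1.
Job 5 cannot begin until job 1 (finishes day 1). It runs from day 1 to 1 + 6 = day 7.
Job 2 cannot begin until job 1 (finishes day 1). It runs from day 1 to 1 + 2 = day 3.
For job 3: job 2 (finishes day 3); job 1 (finishes day 1, plus 2-day gap → day 3); job 5 (finishes day 7, plus 3-day gap → day 10). Taking the maximum gives a start of day 10, and it finishes at 10 + 8 = day 18.

Working backward from the deadline:
To finish by day 28, job 4 (duration 8) must start no later than day 20.
Job 3 must finish before job 4 (must start by day 20). With an 8-day duration, job 3 must start by 20 − 8 = day 12.
So job 3 can start as early as day 10 and as late as day 12, giving 12 − 10 = 2 days of slack.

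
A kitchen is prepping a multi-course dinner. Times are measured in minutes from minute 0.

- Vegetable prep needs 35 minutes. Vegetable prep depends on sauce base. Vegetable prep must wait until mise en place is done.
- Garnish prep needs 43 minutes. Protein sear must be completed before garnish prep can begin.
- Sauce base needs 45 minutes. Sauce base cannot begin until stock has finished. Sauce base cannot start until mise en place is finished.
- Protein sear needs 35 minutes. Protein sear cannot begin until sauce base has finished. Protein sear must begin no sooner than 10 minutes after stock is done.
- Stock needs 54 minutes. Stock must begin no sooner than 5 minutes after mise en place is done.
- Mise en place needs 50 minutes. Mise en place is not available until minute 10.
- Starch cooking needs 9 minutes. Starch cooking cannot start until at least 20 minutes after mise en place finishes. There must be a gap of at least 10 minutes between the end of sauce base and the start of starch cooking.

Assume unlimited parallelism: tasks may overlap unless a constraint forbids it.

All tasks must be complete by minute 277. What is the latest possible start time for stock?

100

Garnish prep must finish by minute 277; it takes 43 minutes, so it must start by 277 − 43 = minute 234.
Protein sear has to be done before garnish prep (must start by minute 234). That means finishing by minute 234, i.e. starting by 234 − 35 = minute 199.
Vegetable prep must finish by minute 277; it takes 35 minutes, so it must start by 277 − 35 = minute 242.
Starch cooking must finish by minute 277; it takes 9 minutes, so it must start by 277 − 9 = minute 268.
Sauce base has several dependents: protein sear (must start by minute 199); vegetable prep (must start by minute 242); starch cooking (must start by minute 268, minus 10-minute gap → minute 258). The earliest of those limits is minute 199, so sauce base must start by 199 − 45 = minute 154.
Stock has several dependents: sauce base (must start by minute 154); protein sear (must start by minute 199, minus 10-minute gap → minute 189). The earliest of those limits is minute 154, so stock must start by 154 − 54 = minute 100.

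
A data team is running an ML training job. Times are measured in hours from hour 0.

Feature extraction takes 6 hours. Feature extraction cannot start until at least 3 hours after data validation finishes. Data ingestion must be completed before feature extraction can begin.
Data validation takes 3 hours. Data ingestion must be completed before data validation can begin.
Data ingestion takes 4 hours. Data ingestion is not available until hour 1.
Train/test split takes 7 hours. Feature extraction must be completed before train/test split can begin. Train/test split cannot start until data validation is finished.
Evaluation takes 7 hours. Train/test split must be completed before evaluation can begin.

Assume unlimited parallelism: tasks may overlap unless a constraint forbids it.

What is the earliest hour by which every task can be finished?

31

After its own release at hour 1, data ingestion can start at hour 1 and finishes at hour 5.
Data validation waits on data ingestion (finishes hour 5), so it starts at hour 5 and finishes at 5 + 3 = hour 8.
Feature extraction cannot start until data validation (finishes hour 8, plus 3-hour gap → hour 11); data ingestion (finishes hour 5). The controlling bound is hour 11, so feature extraction finishes at 11 + 6 = hour 17.
Train/test split needs all of feature extraction (finishes hour 17); data validation (finishes hour 8). That puts its earliest start at hour 17; it finishes at 17 + 7 = hour 24.
Evaluation cannot begin until train/test split (finishes hour 24). It runs from hour 24 to 24 + 7 = hour 31.
All tasks are finished once the last one completes. Finish times: Data ingestion at 5, Data validation at 8, Feature extraction at 17, Train/test split at 24, Evaluation at 31. The latest is hour 31.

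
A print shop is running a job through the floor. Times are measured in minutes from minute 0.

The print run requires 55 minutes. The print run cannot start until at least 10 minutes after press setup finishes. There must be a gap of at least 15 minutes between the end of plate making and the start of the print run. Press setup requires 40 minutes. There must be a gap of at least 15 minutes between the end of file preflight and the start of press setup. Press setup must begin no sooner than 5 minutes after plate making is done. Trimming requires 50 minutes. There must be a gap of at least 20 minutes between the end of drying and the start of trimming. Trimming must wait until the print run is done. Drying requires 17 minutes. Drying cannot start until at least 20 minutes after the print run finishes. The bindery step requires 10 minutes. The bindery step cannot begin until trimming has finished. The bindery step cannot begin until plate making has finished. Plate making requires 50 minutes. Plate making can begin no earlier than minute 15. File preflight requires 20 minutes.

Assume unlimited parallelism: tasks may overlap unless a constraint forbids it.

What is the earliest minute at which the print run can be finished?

175

Plate making waits on its own release at minute 15, so it starts at minute 15 and finishes at 15 + 50 = minute 65.
File preflight can start immediately at minute 0; it finishes at minute 20.
Press setup needs all of file preflight (finishes minute 20, plus 15-minute gap → minute 35); plate making (finishes minute 65, plus 5-minute gap → minute 70). That puts its earliest start at minute 70; it finishes at 70 + 40 = minute 110.
For the print run: press setup (finishes minute 110, plus 10-minute gap → minute 120); plate making (finishes minute 65, plus 15-minute gap → minute 80). Taking the maximum gives a start of minute 120, and it finishes at 120 + 55 = minute 175.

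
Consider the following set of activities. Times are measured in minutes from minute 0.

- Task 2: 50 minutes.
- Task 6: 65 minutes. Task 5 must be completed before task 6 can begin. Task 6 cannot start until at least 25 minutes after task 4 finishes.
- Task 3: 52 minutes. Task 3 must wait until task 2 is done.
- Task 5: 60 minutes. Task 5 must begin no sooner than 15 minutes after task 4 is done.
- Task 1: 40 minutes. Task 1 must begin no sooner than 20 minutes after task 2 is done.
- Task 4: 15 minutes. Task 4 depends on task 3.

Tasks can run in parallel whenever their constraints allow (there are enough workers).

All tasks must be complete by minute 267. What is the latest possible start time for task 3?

60

Task 6 has no dependents, so it just needs to finish by minute 267. Starting by 267 − 65 = minute 202 achieves that.
Task 5 must finish before task 6 (must start by minute 202). With a 60-minute duration, task 5 must start by 202 − 60 = minute 142.
Task 4 feeds task 5 (must start by minute 142, minus 15-minute gap → minute 127); task 6 (must start by minute 202, minus 25-minute gap → minute 177). Taking the minimum, task 4 must finish by minute 127 and start by 127 − 15 = minute 112.
Task 3 must finish before task 4 (must start by minute 112). With a 52-minute duration, task 3 must start by 112 − 52 = minute 60.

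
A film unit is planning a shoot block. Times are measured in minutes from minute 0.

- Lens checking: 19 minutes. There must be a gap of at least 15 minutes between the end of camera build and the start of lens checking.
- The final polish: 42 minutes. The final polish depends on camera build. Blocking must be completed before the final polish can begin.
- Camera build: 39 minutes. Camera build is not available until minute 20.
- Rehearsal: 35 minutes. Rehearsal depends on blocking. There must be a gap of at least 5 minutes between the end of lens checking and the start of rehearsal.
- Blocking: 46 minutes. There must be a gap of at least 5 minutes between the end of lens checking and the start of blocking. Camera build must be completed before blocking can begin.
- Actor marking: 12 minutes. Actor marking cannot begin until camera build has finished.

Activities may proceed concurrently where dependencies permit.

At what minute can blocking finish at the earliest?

After its own release at minute 20, camera build can start at minute 20 and finishes at minute 59.
Lens checking waits on camera build (finishes minute 59, plus 15-minute gap → minute 74), so it starts at minute 74 and finishes at 74 + 19 = minute 93.
Blocking needs all of lens checking (finishes minute 93, plus 5-minute gap → minute 98); camera build (finishes minute 59). That puts its earliest start at minute 98; it finishes at 98 + 46 = minute 144.

144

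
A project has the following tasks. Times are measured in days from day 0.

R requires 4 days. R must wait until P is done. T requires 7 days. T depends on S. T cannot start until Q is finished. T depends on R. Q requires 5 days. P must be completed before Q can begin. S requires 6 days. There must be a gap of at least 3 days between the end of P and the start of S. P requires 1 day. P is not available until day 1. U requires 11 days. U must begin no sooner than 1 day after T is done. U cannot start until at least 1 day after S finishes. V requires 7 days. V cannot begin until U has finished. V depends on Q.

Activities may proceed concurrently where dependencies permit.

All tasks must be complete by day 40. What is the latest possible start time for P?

V must finish by day 40; it takes 7 days, so it must start by 40 − 7 = day 33.
U feeds into V (must start by day 33); so U must finish by day 33 and therefore start by day 22.
T has to be done before U (must start by day 22, minus 1-day gap → day 21). That means finishing by day 21, i.e. starting by 21 − 7 = day 14.
For Q: T (must start by day 14); V (must start by day 33). The most restrictive is day 14; with a 5-day duration, Q must start by day 9.
R has to be done before T (must start by day 14). That means finishing by day 14, i.e. starting by 14 − 4 = day 10.
S has several dependents: T (must start by day 14); U (must start by day 22, minus 1-day gap → day 21). The earliest of those limits is day 14, so S must start by 14 − 6 = day 8.
P has several dependents: Q (must start by day 9); R (must start by day 10); S (must start by day 8, minus 3-day gap → day 5). The earliest of those limits is day 5, so P must start by 5 − 1 = day 4.

4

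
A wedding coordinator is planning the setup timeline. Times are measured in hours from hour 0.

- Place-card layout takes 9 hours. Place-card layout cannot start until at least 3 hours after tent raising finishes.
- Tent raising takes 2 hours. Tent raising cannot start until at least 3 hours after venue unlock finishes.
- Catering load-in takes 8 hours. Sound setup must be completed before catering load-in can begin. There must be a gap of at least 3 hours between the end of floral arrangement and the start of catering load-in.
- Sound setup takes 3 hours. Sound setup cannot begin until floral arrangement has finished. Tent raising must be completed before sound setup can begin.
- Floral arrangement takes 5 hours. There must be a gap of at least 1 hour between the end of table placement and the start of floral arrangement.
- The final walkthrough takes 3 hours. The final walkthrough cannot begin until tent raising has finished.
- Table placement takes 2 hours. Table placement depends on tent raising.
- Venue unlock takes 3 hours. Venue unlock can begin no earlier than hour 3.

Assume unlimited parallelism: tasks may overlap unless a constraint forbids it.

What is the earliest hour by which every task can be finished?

Venue unlock waits on its own release at hour 3, so it starts at hour 3 and finishes at 3 + 3 = hour 6.
Tent raising cannot begin until venue unlock (finishes hour 6, plus 3-hour gap → hour 9). It runs from hour 9 to 9 + 2 = hour 11.
The final walkthrough cannot begin until tent raising (finishes hour 11). It runs from hour 11 to 11 + 3 = hour 14.
Place-card layout waits on tent raising (finishes hour 11, plus 3-hour gap → hour 14), so it starts at hour 14 and finishes at 14 + 9 = hour 23.
After tent raising (finishes hour 11), table placement can start at hour 11 and finishes at hour 13.
After table placement (finishes hour 13, plus 1-hour gap → hour 14), floral arrangement can start at hour 14 and finishes at hour 19.
Sound setup cannot start until floral arrangement (finishes hour 19); tent raising (finishes hour 11). The controlling bound is hour 19, so sound setup finishes at 19 + 3 = hour 22.
Catering load-in cannot start until sound setup (finishes hour 22); floral arrangement (finishes hour 19, plus 3-hour gap → hour 22). The controlling bound is hour 22, so catering load-in finishes at 22 + 8 = hour 30.
All tasks are finished once the last one completes. Finish times: Venue unlock at 6, Tent raising at 11, Table placement at 13, Floral arrangement at 19, Sound setup at 22, Catering load-in at 30, Place-card layout at 23, The final walkthrough at 14. The latest is hour 30.

30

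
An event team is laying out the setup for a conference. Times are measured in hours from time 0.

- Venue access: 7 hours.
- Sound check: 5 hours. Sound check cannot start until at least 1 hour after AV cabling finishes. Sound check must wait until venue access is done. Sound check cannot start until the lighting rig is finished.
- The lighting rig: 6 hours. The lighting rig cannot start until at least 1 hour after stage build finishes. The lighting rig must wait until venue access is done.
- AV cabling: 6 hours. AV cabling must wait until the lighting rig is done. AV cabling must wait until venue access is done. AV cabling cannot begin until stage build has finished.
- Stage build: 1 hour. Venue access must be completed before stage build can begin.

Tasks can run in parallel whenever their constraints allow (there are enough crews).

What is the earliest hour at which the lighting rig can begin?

Venue access can start immediately at hour 0; it finishes at hour 7.
After venue access (finishes hour 7), stage build can start at hour 7 and finishes at hour 8.
The lighting rig waits on stage build (finishes hour 8, plus 1-hour gap → hour 9); venue access (finishes hour 7). The latest of these is hour 9, which is the earliest the lighting rig can start.

9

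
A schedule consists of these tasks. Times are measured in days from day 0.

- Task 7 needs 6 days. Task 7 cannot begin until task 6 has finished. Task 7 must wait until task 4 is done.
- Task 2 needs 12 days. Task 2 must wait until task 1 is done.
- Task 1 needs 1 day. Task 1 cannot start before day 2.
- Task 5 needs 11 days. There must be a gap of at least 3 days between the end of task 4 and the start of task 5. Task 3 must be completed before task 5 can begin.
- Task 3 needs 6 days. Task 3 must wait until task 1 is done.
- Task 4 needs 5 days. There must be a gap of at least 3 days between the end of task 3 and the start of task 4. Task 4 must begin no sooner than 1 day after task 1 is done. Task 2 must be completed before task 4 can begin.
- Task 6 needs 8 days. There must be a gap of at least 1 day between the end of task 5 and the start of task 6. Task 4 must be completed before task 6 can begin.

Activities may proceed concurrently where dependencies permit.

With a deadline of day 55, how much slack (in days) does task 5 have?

6

After its own release at day 2, task 1 can start at day 2 and finishes at day 3.
Task 3 waits on task 1 (finishes day 3), so it starts at day 3 and finishes at 3 + 6 = day 9.
Task 2 cannot begin until task 1 (finishes day 3). It runs from day 3 to 3 + 12 = day 15.
Task 4 cannot start until task 3 (finishes day 9, plus 3-day gap → day 12); task 1 (finishes day 3, plus 1-day gap → day 4); task 2 (finishes day 15). The controlling bound is day 15, so task 4 finishes at 15 + 5 = day 20.
Task 5 needs all of task 4 (finishes day 20, plus 3-day gap → day 23); task 3 (finishes day 9). That puts its earliest start at day 23; it finishes at 23 + 11 = day 34.

Working backward from the deadline:
To finish by day 55, task 7 (duration 6) must start no later than day 49.
Task 6 feeds into task 7 (must start by day 49); so task 6 must finish by day 49 and therefore start by day 41.
Task 5 has to be done before task 6 (must start by day 41, minus 1-day gap → day 40). That means finishing by day 40, i.e. starting by 40 − 11 = day 29.
So task 5 can start as early as day 23 and as late as day 29, giving 29 − 23 = 6 days of slack.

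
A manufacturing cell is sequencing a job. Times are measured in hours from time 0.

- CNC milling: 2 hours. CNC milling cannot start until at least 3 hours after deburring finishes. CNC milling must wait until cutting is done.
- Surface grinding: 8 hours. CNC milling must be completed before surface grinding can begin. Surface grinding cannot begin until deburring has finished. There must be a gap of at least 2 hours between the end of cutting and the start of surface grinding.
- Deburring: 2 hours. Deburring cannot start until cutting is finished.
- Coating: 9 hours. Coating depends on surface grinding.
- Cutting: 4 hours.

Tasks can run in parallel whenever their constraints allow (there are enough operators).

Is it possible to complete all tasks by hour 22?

Cutting has no prerequisites, so it starts at hour 0 and finishes at hour 4.
Deburring cannot begin until cutting (finishes hour 4). It runs from hour 4 to 4 + 2 = hour 6.
CNC milling has to wait for deburring (finishes hour 6, plus 3-hour gap → hour 9); cutting (finishes hour 4). The latest of these is hour 9, so CNC milling runs hour 9 to 9 + 2 = hour 11.
Surface grinding has to wait for CNC milling (finishes hour 11); deburring (finishes hour 6); cutting (finishes hour 4, plus 2-hour gap → hour 6). The latest of these is hour 11, so surface grinding runs hour 11 to 11 + 8 = hour 19.
Coating waits on surface grinding (finishes hour 19), so it starts at hour 19 and finishes at 19 + 9 = hour 28.
The earliest everything can be done is hour 28, which is after the deadline of 22, so it is not possible.

No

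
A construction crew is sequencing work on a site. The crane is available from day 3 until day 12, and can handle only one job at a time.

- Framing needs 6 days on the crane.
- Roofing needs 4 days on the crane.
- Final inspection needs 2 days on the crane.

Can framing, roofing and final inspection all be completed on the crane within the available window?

The crane window is 12 − 3 = 9 days.
Running back to back, the jobs need 6 + 4 + 2 = 12 days on the crane.
Since 12 > 9, they cannot all fit.

No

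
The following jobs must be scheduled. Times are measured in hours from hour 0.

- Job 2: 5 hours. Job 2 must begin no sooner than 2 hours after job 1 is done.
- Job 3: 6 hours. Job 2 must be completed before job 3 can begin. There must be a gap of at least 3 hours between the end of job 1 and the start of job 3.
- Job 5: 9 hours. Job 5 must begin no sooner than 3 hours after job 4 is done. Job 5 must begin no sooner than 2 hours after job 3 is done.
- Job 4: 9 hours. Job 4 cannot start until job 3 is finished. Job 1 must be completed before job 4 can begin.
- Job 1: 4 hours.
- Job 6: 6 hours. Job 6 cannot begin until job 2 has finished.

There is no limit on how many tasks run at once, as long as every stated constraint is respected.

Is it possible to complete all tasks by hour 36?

Job 1 has no prerequisites, so it starts at hour 0 and finishes at hour 4.
Job 2 waits on job 1 (finishes hour 4, plus 2-hour gap → hour 6), so it starts at hour 6 and finishes at 6 + 5 = hour 11.
Job 6 cannot begin until job 2 (finishes hour 11). It runs from hour 11 to 11 + 6 = hour 17.
Job 3 needs all of job 2 (finishes hour 11); job 1 (finishes hour 4, plus 3-hour gap → hour 7). That puts its earliest start at hour 11; it finishes at 11 + 6 = hour 17.
Job 4 cannot start until job 3 (finishes hour 17); job 1 (finishes hour 4). The controlling bound is hour 17, so job 4 finishes at 17 + 9 = hour 26.
Job 5 has to wait for job 4 (finishes hour 26, plus 3-hour gap → hour 29); job 3 (finishes hour 17, plus 2-hour gap → hour 19). The latest of these is hour 29, so job 5 runs hour 29 to 29 + 9 = hour 38.
The earliest everything can be done is hour 38, which is after the deadline of 36, so it is not possible.

No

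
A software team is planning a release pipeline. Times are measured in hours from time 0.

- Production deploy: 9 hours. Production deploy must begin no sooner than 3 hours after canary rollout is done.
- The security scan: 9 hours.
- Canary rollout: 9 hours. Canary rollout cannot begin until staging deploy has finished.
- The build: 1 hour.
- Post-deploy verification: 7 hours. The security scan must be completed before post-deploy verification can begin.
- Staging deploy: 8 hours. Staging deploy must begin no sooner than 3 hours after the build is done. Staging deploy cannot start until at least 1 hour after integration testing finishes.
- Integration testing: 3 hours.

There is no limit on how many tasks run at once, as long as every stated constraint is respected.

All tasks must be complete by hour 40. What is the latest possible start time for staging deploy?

11

Production deploy must finish by hour 40; it takes 9 hours, so it must start by 40 − 9 = hour 31.
Canary rollout feeds into production deploy (must start by hour 31, minus 3-hour gap → hour 28); so canary rollout must finish by hour 28 and therefore start by hour 19.
Since canary rollout (must start by hour 19) depends on it, staging deploy must finish by hour 19. Backing off its 8-hour duration gives a latest start of hour 11.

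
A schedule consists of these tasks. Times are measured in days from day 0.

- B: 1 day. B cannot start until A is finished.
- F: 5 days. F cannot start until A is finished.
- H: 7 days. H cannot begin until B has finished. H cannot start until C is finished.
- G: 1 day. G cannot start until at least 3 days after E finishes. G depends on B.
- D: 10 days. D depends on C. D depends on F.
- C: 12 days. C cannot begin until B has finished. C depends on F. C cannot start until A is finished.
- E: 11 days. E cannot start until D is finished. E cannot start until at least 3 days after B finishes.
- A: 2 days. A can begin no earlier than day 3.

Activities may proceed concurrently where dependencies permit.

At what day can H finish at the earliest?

29

A waits on its own release at day 3, so it starts at day 3 and finishes at 3 + 2 = day 5.
F waits on A (finishes day 5), so it starts at day 5 and finishes at 5 + 5 = day 10.
B cannot begin until A (finishes day 5). It runs from day 5 to 5 + 1 = day 6.
C cannot start until B (finishes day 6); F (finishes day 10); A (finishes day 5). The controlling bound is day 10, so C finishes at 10 + 12 = day 22.
For H: B (finishes day 6); C (finishes day 22). Taking the maximum gives a start of day 22, and it finishes at 22 + 7 = day 29.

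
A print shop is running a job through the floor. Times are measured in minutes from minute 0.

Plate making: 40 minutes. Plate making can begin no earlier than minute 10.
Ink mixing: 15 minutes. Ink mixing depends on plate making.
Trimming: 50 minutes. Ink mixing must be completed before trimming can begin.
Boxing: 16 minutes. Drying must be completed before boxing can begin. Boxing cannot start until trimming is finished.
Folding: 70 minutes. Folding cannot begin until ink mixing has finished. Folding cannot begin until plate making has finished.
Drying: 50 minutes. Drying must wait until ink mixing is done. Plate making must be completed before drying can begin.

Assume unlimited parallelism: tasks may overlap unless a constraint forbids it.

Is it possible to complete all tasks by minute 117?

After its own release at minute 10, plate making can start at minute 10 and finishes at minute 50.
After plate making (finishes minute 50), ink mixing can start at minute 50 and finishes at minute 65.
For folding: ink mixing (finishes minute 65); plate making (finishes minute 50). Taking the maximum gives a start of minute 65, and it finishes at 65 + 70 = minute 135.
Trimming cannot begin until ink mixing (finishes minute 65). It runs from minute 65 to 65 + 50 = minute 115.
Drying has to wait for ink mixing (finishes minute 65); plate making (finishes minute 50). The latest of these is minute 65, so drying runs minute 65 to 65 + 50 = minute 115.
For boxing: drying (finishes minute 115); trimming (finishes minute 115). Taking the maximum gives a start of minute 115, and it finishes at 115 + 16 = minute 131.
The earliest everything can be done is minute 135, which is after the deadline of 117, so it is not possible.

No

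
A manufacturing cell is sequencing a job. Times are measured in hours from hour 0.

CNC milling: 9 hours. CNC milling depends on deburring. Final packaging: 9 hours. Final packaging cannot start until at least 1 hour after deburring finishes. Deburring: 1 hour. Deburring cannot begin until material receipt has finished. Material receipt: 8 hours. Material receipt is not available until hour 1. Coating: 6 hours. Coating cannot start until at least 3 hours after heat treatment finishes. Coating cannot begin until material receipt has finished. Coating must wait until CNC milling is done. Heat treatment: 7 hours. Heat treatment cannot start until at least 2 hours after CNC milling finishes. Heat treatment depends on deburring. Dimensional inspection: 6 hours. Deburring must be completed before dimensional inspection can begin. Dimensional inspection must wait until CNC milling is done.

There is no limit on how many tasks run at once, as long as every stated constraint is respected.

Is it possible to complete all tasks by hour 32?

Material receipt cannot begin until its own release at hour 1. It runs from hour 1 to 1 + 8 = hour 9.
After material receipt (finishes hour 9), deburring can start at hour 9 and finishes at hour 10.
Final packaging waits on deburring (finishes hour 10, plus 1-hour gap → hour 11), so it starts at hour 11 and finishes at 11 + 9 = hour 20.
CNC milling waits on deburring (finishes hour 10), so it starts at hour 10 and finishes at 10 + 9 = hour 19.
Dimensional inspection cannot start until deburring (finishes hour 10); CNC milling (finishes hour 19). The controlling bound is hour 19, so dimensional inspection finishes at 19 + 6 = hour 25.
For heat treatment: CNC milling (finishes hour 19, plus 2-hour gap → hour 21); deburring (finishes hour 10). Taking the maximum gives a start of hour 21, and it finishes at 21 + 7 = hour 28.
Coating needs all of heat treatment (finishes hour 28, plus 3-hour gap → hour 31); material receipt (finishes hour 9); CNC milling (finishes hour 19). That puts its earliest start at hour 31; it finishes at 31 + 6 = hour 37.
The earliest everything can be done is hour 37, which is after the deadline of 32, so it is not possible.

No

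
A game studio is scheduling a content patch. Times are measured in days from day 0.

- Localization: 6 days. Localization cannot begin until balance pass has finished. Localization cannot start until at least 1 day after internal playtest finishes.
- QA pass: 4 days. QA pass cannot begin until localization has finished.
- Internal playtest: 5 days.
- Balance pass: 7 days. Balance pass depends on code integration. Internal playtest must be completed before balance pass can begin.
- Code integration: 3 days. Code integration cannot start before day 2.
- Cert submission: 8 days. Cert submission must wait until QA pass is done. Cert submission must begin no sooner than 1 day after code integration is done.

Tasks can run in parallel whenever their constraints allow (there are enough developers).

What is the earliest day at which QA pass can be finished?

22

Nothing blocks internal playtest, so it runs from day 0 to day 5.
After its own release at day 2, code integration can start at day 2 and finishes at day 5.
For balance pass: code integration (finishes day 5); internal playtest (finishes day 5). Taking the maximum gives a start of day 5, and it finishes at 5 + 7 = day 12.
Localization cannot start until balance pass (finishes day 12); internal playtest (finishes day 5, plus 1-day gap → day 6). The controlling bound is day 12, so localization finishes at 12 + 6 = day 18.
After localization (finishes day 18), QA pass can start at day 18 and finishes at day 22.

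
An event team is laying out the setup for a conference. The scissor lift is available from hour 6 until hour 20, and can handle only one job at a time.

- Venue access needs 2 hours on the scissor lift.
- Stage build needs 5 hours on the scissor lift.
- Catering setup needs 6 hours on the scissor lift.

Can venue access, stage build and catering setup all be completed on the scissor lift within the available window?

The scissor lift window is 20 − 6 = 14 hours.
Running back to back, the jobs need 2 + 5 + 6 = 13 hours on the scissor lift.
Since 13 ≤ 14, they fit within the window.

Yes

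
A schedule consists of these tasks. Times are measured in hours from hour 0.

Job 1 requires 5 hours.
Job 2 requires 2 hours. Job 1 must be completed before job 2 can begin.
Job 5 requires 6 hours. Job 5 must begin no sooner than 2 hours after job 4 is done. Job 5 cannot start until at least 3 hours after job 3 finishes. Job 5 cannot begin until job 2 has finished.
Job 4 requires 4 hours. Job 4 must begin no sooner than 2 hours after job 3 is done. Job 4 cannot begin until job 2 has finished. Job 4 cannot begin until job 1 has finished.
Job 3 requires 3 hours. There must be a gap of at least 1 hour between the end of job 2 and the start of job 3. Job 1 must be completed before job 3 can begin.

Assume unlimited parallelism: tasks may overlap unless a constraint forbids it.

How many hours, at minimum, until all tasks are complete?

Nothing blocks job 1, so it runs from hour 0 to hour 5.
Job 2 cannot begin until job 1 (finishes hour 5). It runs from hour 5 to 5 + 2 = hour 7.
Job 3 cannot start until job 2 (finishes hour 7, plus 1-hour gap → hour 8); job 1 (finishes hour 5). The controlling bound is hour 8, so job 3 finishes at 8 + 3 = hour 11.
Job 4 has to wait for job 3 (finishes hour 11, plus 2-hour gap → hour 13); job 2 (finishes hour 7); job 1 (finishes hour 5). The latest of these is hour 13, so job 4 runs hour 13 to 13 + 4 = hour 17.
For job 5: job 4 (finishes hour 17, plus 2-hour gap → hour 19); job 3 (finishes hour 11, plus 3-hour gap → hour 14); job 2 (finishes hour 7). Taking the maximum gives a start of hour 19, and it finishes at 19 + 6 = hour 25.
All tasks are finished once the last one completes. Finish times: Job 1 at 5, Job 2 at 7, Job 3 at 11, Job 4 at 17, Job 5 at 25. The latest is hour 25.

25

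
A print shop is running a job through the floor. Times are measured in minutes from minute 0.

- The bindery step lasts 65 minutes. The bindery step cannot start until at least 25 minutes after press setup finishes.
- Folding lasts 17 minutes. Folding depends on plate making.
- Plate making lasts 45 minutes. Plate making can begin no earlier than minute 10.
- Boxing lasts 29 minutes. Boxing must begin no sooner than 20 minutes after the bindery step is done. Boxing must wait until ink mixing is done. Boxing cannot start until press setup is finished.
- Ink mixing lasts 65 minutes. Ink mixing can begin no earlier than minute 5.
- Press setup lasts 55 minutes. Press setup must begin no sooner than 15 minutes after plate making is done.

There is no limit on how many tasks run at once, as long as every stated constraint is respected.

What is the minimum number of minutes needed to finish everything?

264

After its own release at minute 5, ink mixing can start at minute 5 and finishes at minute 70.
Plate making waits on its own release at minute 10, so it starts at minute 10 and finishes at 10 + 45 = minute 55.
Folding cannot begin until plate making (finishes minute 55). It runs from minute 55 to 55 + 17 = minute 72.
Press setup waits on plate making (finishes minute 55, plus 15-minute gap → minute 70), so it starts at minute 70 and finishes at 70 + 55 = minute 125.
The bindery step waits on press setup (finishes minute 125, plus 25-minute gap → minute 150), so it starts at minute 150 and finishes at 150 + 65 = minute 215.
For boxing: the bindery step (finishes minute 215, plus 20-minute gap → minute 235); ink mixing (finishes minute 70); press setup (finishes minute 125). Taking the maximum gives a start of minute 235, and it finishes at 235 + 29 = minute 264.
All tasks are finished once the last one completes. Finish times: Plate making at 55, Ink mixing at 70, Press setup at 125, Folding at 72, The bindery step at 215, Boxing at 264. The latest is minute 264.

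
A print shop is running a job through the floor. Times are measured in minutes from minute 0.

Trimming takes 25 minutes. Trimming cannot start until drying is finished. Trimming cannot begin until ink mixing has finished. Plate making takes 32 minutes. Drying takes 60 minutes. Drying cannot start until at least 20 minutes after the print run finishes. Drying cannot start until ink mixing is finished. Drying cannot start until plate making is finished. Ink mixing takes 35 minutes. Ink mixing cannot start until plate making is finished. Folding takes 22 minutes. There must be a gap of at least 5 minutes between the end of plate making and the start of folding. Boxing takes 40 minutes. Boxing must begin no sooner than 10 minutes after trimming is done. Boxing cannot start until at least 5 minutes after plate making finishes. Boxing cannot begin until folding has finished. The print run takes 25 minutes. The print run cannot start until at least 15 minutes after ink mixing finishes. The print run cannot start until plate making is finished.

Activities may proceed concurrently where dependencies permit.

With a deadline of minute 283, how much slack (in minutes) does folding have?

184

Plate making has no prerequisites, so it starts at minute 0 and finishes at minute 32.
Folding waits on plate making (finishes minute 32, plus 5-minute gap → minute 37), so it starts at minute 37 and finishes at 37 + 22 = minute 59.

Working backward from the deadline:
Boxing has no dependents, so it just needs to finish by minute 283. Starting by 283 − 40 = minute 243 achieves that.
Folding has to be done before boxing (must start by minute 243). That means finishing by minute 243, i.e. starting by 243 − 22 = minute 221.
So folding can start as early as minute 37 and as late as minute 221, giving 221 − 37 = 184 minutes of slack.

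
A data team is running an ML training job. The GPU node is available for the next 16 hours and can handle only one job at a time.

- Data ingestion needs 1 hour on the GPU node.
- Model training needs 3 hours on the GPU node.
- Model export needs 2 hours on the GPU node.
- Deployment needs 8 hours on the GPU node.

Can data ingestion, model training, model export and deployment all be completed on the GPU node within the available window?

Yes

Running back to back, the jobs need 1 + 3 + 2 + 8 = 14 hours on the GPU node.
Since 14 ≤ 16, they fit within the window.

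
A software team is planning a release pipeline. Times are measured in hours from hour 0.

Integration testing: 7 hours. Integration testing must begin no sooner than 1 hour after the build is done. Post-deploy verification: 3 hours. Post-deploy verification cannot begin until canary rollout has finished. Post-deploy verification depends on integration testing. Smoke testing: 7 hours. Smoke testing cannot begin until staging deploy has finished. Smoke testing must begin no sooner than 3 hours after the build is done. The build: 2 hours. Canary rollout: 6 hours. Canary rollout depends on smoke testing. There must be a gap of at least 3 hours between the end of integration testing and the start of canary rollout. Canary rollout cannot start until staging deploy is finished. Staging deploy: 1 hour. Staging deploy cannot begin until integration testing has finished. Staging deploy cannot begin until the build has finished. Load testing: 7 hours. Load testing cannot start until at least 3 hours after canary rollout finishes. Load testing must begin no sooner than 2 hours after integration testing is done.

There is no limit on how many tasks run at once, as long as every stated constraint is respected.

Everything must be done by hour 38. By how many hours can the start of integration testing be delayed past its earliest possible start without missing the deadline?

4

The build has no prerequisites, so it starts at hour 0 and finishes at hour 2.
After the build (finishes hour 2, plus 1-hour gap → hour 3), integration testing can start at hour 3 and finishes at hour 10.

Working backward from the deadline:
To finish by hour 38, load testing (duration 7) must start no later than hour 31.
To finish by hour 38, post-deploy verification (duration 3) must start no later than hour 35.
For canary rollout: load testing (must start by hour 31, minus 3-hour gap → hour 28); post-deploy verification (must start by hour 35). The most restrictive is hour 28; with a 6-hour duration, canary rollout must start by hour 22.
Smoke testing has to be done before canary rollout (must start by hour 22). That means finishing by hour 22, i.e. starting by 22 − 7 = hour 15.
Staging deploy has several dependents: smoke testing (must start by hour 15); canary rollout (must start by hour 22). The earliest of those limits is hour 15, so staging deploy must start by 15 − 1 = hour 14.
Integration testing has several dependents: staging deploy (must start by hour 14); canary rollout (must start by hour 22, minus 3-hour gap → hour 19); load testing (must start by hour 31, minus 2-hour gap → hour 29); post-deploy verification (must start by hour 35). The earliest of those limits is hour 14, so integration testing must start by 14 − 7 = hour 7.
So integration testing can start as early as hour 3 and as late as hour 7, giving 7 − 3 = 4 hours of slack.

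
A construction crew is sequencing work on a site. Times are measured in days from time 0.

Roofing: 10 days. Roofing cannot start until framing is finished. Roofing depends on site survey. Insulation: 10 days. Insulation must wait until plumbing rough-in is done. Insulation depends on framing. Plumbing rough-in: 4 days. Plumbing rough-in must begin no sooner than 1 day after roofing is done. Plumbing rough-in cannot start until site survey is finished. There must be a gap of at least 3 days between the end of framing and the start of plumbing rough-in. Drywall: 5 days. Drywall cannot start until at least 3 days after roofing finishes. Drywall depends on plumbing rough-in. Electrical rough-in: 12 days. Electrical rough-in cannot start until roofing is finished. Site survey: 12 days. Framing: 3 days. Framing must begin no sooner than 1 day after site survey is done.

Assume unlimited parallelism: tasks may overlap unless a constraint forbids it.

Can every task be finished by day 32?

No

Site survey can start immediately at day 0; it finishes at day 12.
After site survey (finishes day 12, plus 1-day gap → day 13), framing can start at day 13 and finishes at day 16.
For roofing: framing (finishes day 16); site survey (finishes day 12). Taking the maximum gives a start of day 16, and it finishes at 16 + 10 = day 26.
Electrical rough-in cannot begin until roofing (finishes day 26). It runs from day 26 to 26 + 12 = day 38.
Plumbing rough-in has to wait for roofing (finishes day 26, plus 1-day gap → day 27); site survey (finishes day 12); framing (finishes day 16, plus 3-day gap → day 19). The latest of these is day 27, so plumbing rough-in runs day 27 to 27 + 4 = day 31.
For drywall: roofing (finishes day 26, plus 3-day gap → day 29); plumbing rough-in (finishes day 31). Taking the maximum gives a start of day 31, and it finishes at 31 + 5 = day 36.
For insulation: plumbing rough-in (finishes day 31); framing (finishes day 16). Taking the maximum gives a start of day 31, and it finishes at 31 + 10 = day 41.
The earliest everything can be done is day 41, which is after the deadline of 32, so it is not possible.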